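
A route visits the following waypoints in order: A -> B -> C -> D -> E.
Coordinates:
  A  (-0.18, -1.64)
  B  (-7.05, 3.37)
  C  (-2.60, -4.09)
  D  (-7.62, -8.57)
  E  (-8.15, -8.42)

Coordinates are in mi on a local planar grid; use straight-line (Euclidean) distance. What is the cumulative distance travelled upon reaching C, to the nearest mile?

Leg distances:
A→B: 8.5 mi  (cumulative 8.5 mi)
B→C: 8.7 mi  (cumulative 17.2 mi)
Cumulative distance at C ≈ 17 mi.

17 mi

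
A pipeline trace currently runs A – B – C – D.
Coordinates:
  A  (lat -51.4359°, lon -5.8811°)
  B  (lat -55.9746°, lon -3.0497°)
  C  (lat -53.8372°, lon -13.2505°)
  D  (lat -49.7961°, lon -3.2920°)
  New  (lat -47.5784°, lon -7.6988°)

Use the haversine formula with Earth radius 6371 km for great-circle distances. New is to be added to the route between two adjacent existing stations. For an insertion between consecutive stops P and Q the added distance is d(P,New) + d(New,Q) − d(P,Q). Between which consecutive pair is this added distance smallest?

between C and D

Added distance for inserting New between each consecutive pair:
A–B: 897.0 km
B–C: 1090.7 km
C–D: 386.6 km
Smallest added distance is 386.6 km, inserting between C and D.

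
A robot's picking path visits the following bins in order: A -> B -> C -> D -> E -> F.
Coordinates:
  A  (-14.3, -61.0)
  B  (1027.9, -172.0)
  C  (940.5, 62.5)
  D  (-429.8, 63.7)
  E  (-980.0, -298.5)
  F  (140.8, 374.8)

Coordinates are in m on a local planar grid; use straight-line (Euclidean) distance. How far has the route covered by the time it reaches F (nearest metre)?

Leg distances:
A→B: 1048.1 m  (cumulative 1048.1 m)
B→C: 250.3 m  (cumulative 1298.4 m)
C→D: 1370.3 m  (cumulative 2668.7 m)
D→E: 658.7 m  (cumulative 3327.4 m)
E→F: 1307.5 m  (cumulative 4634.9 m)
Cumulative distance at F ≈ 4635 m.

4635 m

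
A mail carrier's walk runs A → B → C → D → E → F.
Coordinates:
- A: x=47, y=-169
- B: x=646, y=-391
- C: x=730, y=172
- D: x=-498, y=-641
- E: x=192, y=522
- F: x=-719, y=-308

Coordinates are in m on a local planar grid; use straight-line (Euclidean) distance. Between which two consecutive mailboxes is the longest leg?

Leg distances:
A→B: 638.8 m
B→C: 569.2 m
C→D: 1472.7 m
D→E: 1352.3 m
E→F: 1232.4 m
The longest leg is C–D at 1472.7 m.

C–D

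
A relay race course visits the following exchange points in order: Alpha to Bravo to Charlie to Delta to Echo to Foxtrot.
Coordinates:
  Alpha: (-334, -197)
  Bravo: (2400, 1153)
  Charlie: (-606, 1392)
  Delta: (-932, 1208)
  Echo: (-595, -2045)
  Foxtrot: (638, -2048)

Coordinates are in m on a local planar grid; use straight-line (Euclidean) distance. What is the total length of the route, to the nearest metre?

10942 m

Leg distances:
Alpha→Bravo: 3049.1 m  (cumulative 3049.1 m)
Bravo→Charlie: 3015.5 m  (cumulative 6064.6 m)
Charlie→Delta: 374.3 m  (cumulative 6439.0 m)
Delta→Echo: 3270.4 m  (cumulative 9709.4 m)
Echo→Foxtrot: 1233.0 m  (cumulative 10942.4 m)
Total route length ≈ 10942 m.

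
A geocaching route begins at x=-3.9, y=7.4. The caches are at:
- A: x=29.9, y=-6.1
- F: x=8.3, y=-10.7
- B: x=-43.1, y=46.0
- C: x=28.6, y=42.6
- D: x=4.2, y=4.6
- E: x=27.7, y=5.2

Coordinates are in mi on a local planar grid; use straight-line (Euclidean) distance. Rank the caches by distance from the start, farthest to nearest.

B, C, A, E, F, D

Distances from the start:
B x=-43.1, y=46.0: 55.0 mi
C x=28.6, y=42.6: 47.9 mi
A x=29.9, y=-6.1: 36.4 mi
E x=27.7, y=5.2: 31.7 mi
F x=8.3, y=-10.7: 21.8 mi
D x=4.2, y=4.6: 8.6 mi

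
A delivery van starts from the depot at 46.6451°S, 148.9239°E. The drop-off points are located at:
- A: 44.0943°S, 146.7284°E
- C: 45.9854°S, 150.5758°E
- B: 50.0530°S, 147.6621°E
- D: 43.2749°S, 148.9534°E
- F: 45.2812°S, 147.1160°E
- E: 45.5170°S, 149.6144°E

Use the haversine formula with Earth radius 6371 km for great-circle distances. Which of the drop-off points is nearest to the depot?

Distance to each, sorted:
E: 136.3 km
C: 146.5 km
F: 206.2 km
A: 331.4 km
D: 374.8 km
B: 390.2 km
The nearest is E at 136.3 km.

E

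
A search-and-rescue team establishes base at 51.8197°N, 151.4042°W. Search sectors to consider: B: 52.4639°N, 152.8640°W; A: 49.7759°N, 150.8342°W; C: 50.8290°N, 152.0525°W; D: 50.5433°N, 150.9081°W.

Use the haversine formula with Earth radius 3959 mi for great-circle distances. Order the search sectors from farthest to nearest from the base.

A, D, B, C

Computing each great-circle distance from 51.8197°N, 151.4042°W:
A 49.7759°N, 150.8342°W: 143.4 mi
D 50.5433°N, 150.9081°W: 90.8 mi
B 52.4639°N, 152.8640°W: 76.2 mi
C 50.8290°N, 152.0525°W: 74.0 mi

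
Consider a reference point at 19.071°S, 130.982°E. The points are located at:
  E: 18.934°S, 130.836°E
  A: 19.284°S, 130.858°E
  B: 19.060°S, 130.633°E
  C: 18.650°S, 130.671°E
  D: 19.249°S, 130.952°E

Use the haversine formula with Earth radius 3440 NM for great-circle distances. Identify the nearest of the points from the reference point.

D

Distance to each, sorted:
D: 10.8 NM
E: 11.7 NM
A: 14.6 NM
B: 19.8 NM
C: 30.8 NM
The nearest is D at 10.8 NM.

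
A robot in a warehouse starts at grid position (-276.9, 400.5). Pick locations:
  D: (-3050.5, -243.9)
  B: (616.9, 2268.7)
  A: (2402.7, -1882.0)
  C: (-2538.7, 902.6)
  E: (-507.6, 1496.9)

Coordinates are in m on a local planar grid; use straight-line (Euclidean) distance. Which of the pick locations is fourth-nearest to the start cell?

D

Distances from the start cell ((-276.9, 400.5)):
E: 1120.4 m
B: 2071.0 m
C: 2316.9 m
D: 2847.5 m
A: 3520.0 m
The fourth-nearest is D at 2847.5 m.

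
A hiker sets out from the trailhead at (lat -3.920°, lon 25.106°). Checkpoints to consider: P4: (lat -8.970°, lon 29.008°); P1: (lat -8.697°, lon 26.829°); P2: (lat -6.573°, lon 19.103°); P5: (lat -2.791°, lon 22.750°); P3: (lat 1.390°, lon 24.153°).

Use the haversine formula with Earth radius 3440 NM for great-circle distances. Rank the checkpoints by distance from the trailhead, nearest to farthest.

Distances from the trailhead:
P5 (lat -2.791°, lon 22.750°): 156.6 NM
P1 (lat -8.697°, lon 26.829°): 304.7 NM
P3 (lat 1.390°, lon 24.153°): 323.9 NM
P4 (lat -8.970°, lon 29.008°): 382.2 NM
P2 (lat -6.573°, lon 19.103°): 392.6 NM

P5, P1, P3, P4, P2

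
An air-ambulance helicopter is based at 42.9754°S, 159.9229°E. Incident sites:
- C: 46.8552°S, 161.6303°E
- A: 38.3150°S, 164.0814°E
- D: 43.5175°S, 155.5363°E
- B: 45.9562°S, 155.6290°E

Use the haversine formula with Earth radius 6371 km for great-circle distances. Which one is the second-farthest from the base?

B

Distances from the base (42.9754°S, 159.9229°E):
A: 625.6 km
B: 475.2 km
C: 451.8 km
D: 360.3 km
The second-farthest is B at 475.2 km.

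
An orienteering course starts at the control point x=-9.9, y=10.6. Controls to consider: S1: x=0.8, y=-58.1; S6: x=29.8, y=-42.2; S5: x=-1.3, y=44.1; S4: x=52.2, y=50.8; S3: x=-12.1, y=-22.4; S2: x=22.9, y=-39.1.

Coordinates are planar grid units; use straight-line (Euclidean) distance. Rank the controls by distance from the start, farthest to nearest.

Distance from the start at x=-9.9, y=10.6 to each:
S4 x=52.2, y=50.8: 74.0
S1 x=0.8, y=-58.1: 69.5
S6 x=29.8, y=-42.2: 66.1
S2 x=22.9, y=-39.1: 59.5
S5 x=-1.3, y=44.1: 34.6
S3 x=-12.1, y=-22.4: 33.1

S4, S1, S6, S2, S5, S3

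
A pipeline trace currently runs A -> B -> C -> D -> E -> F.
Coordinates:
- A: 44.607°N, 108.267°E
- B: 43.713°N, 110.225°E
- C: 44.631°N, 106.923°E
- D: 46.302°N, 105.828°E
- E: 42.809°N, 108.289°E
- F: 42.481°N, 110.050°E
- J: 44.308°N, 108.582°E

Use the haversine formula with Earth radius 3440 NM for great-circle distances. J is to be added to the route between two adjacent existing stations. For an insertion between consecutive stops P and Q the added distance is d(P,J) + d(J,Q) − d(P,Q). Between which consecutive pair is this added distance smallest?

Added distance for inserting J between each consecutive pair:
A–B: 1.9 NM
B–C: 0.6 NM
C–D: 130.2 NM
D–E: 23.1 NM
E–F: 137.7 NM
Smallest added distance is 0.6 NM, inserting between B and C.

between B and C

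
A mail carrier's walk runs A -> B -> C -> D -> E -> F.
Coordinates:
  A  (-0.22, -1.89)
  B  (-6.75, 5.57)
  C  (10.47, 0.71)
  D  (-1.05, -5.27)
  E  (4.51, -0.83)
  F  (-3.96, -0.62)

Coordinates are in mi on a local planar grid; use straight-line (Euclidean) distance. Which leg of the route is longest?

B–C

Leg distances:
A→B: 9.9 mi
B→C: 17.9 mi
C→D: 13.0 mi
D→E: 7.1 mi
E→F: 8.5 mi
The longest leg is B–C at 17.9 mi.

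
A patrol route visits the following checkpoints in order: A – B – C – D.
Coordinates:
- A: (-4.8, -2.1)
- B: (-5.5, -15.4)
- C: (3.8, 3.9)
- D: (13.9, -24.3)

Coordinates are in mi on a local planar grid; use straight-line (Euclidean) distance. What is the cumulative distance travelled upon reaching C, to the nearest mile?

35 mi

Leg distances:
A→B: 13.3 mi  (cumulative 13.3 mi)
B→C: 21.4 mi  (cumulative 34.7 mi)
Cumulative distance at C ≈ 35 mi.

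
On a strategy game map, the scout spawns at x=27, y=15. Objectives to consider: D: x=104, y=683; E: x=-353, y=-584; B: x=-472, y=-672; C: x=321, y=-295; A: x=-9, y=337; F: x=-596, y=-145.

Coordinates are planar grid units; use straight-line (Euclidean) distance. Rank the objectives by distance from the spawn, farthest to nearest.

Distance from the spawn at x=27, y=15 to each:
B x=-472, y=-672: 849.1
E x=-353, y=-584: 709.4
D x=104, y=683: 672.4
F x=-596, y=-145: 643.2
C x=321, y=-295: 427.2
A x=-9, y=337: 324.0

B, E, D, F, C, A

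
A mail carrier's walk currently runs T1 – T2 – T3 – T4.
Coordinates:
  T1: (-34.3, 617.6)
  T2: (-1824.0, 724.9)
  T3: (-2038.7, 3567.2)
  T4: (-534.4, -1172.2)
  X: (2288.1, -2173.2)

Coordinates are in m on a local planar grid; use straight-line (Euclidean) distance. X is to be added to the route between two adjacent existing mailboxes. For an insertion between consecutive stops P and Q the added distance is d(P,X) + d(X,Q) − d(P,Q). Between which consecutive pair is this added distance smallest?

between T3 and T4

Added distance for inserting X between each consecutive pair:
T1–T2: 6868.5 m
T2–T3: 9368.8 m
T3–T4: 5210.8 m
Smallest added distance is 5210.8 m, inserting between T3 and T4.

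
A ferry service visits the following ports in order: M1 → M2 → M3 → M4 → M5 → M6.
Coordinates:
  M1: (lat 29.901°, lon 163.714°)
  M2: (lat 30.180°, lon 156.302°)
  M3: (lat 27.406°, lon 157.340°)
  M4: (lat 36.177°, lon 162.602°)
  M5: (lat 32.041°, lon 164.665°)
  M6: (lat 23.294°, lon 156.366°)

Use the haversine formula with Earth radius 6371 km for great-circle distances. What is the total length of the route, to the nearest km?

3900 km

Leg distances:
M1→M2: 714.0 km  (cumulative 714.0 km)
M2→M3: 324.6 km  (cumulative 1038.6 km)
M3→M4: 1094.3 km  (cumulative 2132.9 km)
M4→M5: 497.5 km  (cumulative 2630.4 km)
M5→M6: 1269.4 km  (cumulative 3899.8 km)
Total route length ≈ 3900 km.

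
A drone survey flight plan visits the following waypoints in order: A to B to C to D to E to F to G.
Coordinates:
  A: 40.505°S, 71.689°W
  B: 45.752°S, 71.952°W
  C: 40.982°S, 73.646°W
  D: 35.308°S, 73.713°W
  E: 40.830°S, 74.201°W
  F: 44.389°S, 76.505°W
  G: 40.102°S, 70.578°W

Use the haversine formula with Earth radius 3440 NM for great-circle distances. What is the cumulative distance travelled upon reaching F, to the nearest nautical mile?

Leg distances:
A→B: 315.2 NM  (cumulative 315.2 NM)
B→C: 295.8 NM  (cumulative 611.0 NM)
C→D: 340.7 NM  (cumulative 951.7 NM)
D→E: 332.3 NM  (cumulative 1284.0 NM)
E→F: 236.7 NM  (cumulative 1520.7 NM)
Cumulative distance at F ≈ 1521 NM.

1521 NM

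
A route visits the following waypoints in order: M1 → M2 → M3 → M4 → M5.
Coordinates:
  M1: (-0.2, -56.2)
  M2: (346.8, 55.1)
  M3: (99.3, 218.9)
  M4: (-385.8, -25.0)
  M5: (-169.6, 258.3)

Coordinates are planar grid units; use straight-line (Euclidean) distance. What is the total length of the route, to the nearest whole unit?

1561

Leg distances:
M1→M2: 364.4  (cumulative 364.4)
M2→M3: 296.8  (cumulative 661.2)
M3→M4: 543.0  (cumulative 1204.2)
M4→M5: 356.4  (cumulative 1560.5)
Total route length ≈ 1561.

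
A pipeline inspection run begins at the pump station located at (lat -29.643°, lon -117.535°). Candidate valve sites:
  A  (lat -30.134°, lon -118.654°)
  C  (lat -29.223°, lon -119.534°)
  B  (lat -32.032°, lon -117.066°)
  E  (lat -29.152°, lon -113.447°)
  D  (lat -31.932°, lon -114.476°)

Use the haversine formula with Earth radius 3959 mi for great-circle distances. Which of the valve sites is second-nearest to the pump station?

C

Distance to each, sorted:
A: 75.1 mi
C: 123.7 mi
B: 167.4 mi
D: 240.8 mi
E: 248.4 mi
The second-nearest is C at 123.7 mi.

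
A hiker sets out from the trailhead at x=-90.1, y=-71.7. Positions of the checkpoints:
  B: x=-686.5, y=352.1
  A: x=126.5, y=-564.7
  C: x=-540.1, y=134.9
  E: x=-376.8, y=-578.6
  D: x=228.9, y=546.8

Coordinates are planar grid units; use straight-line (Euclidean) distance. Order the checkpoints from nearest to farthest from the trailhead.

Distances from the trailhead:
C x=-540.1, y=134.9: 495.2
A x=126.5, y=-564.7: 538.5
E x=-376.8, y=-578.6: 582.4
D x=228.9, y=546.8: 695.9
B x=-686.5, y=352.1: 731.6

C, A, E, D, B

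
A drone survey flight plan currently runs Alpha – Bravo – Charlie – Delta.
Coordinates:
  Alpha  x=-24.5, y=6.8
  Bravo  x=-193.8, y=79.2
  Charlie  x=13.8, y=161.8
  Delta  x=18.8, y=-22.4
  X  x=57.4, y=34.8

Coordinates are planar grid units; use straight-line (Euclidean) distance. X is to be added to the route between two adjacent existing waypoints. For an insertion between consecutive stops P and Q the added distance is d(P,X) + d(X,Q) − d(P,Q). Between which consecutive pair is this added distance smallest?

Added distance for inserting X between each consecutive pair:
Alpha–Bravo: 157.5
Bravo–Charlie: 165.9
Charlie–Delta: 19.0
Smallest added distance is 19.0, inserting between Charlie and Delta.

between Charlie and Delta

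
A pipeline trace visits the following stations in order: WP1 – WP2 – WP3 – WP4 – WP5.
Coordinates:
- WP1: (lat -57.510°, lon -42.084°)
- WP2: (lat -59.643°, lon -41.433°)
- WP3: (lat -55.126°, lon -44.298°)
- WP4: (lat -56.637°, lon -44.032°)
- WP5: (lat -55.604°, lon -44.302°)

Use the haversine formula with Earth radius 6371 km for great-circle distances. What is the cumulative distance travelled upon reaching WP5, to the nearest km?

Leg distances:
WP1→WP2: 240.2 km  (cumulative 240.2 km)
WP2→WP3: 530.7 km  (cumulative 770.8 km)
WP3→WP4: 168.8 km  (cumulative 939.7 km)
WP4→WP5: 116.1 km  (cumulative 1055.8 km)
Cumulative distance at WP5 ≈ 1056 km.

1056 km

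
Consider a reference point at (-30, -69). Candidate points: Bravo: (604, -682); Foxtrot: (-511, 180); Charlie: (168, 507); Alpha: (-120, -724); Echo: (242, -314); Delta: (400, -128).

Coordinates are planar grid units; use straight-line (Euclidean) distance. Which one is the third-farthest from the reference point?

Charlie

Distances from the reference point ((-30, -69)):
Bravo: 881.9
Alpha: 661.2
Charlie: 609.1
Foxtrot: 541.6
Delta: 434.0
Echo: 366.1
The third-farthest is Charlie at 609.1.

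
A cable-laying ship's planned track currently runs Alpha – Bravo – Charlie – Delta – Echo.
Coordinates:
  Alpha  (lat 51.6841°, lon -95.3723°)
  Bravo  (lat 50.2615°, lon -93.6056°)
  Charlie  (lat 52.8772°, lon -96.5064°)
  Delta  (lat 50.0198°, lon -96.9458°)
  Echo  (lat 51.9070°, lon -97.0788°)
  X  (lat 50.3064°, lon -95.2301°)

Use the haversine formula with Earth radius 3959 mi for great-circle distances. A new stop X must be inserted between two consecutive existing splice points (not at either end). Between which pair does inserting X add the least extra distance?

Added distance for inserting X between each consecutive pair:
Alpha–Bravo: 42.4 mi
Bravo–Charlie: 38.2 mi
Charlie–Delta: 66.0 mi
Delta–Echo: 84.6 mi
Smallest added distance is 38.2 mi, inserting between Bravo and Charlie.

between Bravo and Charlie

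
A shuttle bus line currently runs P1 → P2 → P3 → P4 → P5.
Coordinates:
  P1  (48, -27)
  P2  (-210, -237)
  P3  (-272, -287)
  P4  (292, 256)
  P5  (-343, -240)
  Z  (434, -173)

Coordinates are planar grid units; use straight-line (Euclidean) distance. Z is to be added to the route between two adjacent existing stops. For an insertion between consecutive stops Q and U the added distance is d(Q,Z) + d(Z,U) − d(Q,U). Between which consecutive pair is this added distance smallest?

Added distance for inserting Z between each consecutive pair:
P1–P2: 727.2
P2–P3: 1282.7
P3–P4: 384.1
P4–P5: 426.0
Smallest added distance is 384.1, inserting between P3 and P4.

between P3 and P4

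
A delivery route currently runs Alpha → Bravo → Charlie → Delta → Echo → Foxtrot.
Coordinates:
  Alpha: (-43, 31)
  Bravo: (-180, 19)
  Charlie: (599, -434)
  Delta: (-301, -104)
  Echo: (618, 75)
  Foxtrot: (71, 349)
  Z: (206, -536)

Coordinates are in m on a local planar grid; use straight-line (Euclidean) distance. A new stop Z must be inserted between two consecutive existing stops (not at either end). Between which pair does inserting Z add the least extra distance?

between Charlie and Delta

Added distance for inserting Z between each consecutive pair:
Alpha–Bravo: 1157.8 m
Bravo–Charlie: 180.9 m
Charlie–Delta: 113.5 m
Delta–Echo: 466.7 m
Echo–Foxtrot: 1020.4 m
Smallest added distance is 113.5 m, inserting between Charlie and Delta.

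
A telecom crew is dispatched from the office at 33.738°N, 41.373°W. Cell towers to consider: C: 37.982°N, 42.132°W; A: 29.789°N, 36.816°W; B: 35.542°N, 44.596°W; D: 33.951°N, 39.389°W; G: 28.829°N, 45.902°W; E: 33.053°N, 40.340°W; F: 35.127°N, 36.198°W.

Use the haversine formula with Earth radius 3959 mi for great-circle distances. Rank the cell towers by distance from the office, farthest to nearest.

G, A, F, C, B, D, E

Computing each great-circle distance from 33.738°N, 41.373°W:
G 28.829°N, 45.902°W: 431.8 mi
A 29.789°N, 36.816°W: 382.2 mi
F 35.127°N, 36.198°W: 310.1 mi
C 37.982°N, 42.132°W: 296.3 mi
B 35.542°N, 44.596°W: 221.6 mi
D 33.951°N, 39.389°W: 114.8 mi
E 33.053°N, 40.340°W: 76.1 mi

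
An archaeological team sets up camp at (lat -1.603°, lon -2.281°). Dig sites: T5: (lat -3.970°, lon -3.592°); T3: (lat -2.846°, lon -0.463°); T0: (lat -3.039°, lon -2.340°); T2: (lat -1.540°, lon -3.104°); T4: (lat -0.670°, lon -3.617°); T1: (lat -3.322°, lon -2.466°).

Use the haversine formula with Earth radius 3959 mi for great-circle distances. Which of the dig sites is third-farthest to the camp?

Distance to each, sorted:
T5: 186.9 mi
T3: 152.1 mi
T1: 119.5 mi
T4: 112.6 mi
T0: 99.3 mi
T2: 57.0 mi
The third-farthest is T1 at 119.5 mi.

T1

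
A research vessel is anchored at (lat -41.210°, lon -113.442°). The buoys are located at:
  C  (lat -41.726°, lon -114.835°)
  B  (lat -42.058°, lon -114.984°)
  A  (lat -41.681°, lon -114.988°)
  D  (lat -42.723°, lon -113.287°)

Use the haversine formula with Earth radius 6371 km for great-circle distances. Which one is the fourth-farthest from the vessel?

C

Distance to each, sorted:
D: 168.7 km
B: 159.1 km
A: 139.1 km
C: 129.5 km
The fourth-farthest is C at 129.5 km.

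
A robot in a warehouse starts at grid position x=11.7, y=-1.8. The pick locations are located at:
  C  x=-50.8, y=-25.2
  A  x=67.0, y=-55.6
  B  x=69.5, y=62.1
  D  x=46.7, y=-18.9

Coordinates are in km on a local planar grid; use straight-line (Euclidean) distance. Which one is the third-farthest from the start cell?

C

Distance to each, sorted:
B: 86.2 km
A: 77.2 km
C: 66.7 km
D: 39.0 km
The third-farthest is C at 66.7 km.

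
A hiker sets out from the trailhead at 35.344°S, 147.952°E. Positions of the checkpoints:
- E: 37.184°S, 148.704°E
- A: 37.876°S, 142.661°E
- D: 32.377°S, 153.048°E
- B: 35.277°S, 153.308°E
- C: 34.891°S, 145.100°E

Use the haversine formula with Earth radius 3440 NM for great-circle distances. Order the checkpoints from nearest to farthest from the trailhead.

E, C, B, A, D

Computing each great-circle distance from 35.344°S, 147.952°E:
E 37.184°S, 148.704°E: 116.3 NM
C 34.891°S, 145.100°E: 142.7 NM
B 35.277°S, 153.308°E: 262.4 NM
A 37.876°S, 142.661°E: 296.8 NM
D 32.377°S, 153.048°E: 310.2 NM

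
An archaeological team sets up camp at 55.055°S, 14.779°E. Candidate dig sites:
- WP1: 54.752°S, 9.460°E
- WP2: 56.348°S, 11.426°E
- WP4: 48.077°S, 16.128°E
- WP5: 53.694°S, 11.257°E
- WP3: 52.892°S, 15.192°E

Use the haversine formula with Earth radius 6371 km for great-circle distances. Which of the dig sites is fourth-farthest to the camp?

WP2

Distances from the camp (55.055°S, 14.779°E):
WP4: 781.5 km
WP1: 341.6 km
WP5: 273.7 km
WP2: 254.5 km
WP3: 242.0 km
The fourth-farthest is WP2 at 254.5 km.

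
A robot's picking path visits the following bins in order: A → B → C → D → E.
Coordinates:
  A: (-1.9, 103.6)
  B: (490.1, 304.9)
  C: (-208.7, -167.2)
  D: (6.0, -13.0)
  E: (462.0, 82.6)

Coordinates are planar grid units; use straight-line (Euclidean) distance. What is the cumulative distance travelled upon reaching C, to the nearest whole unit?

1375

Leg distances:
A→B: 531.6  (cumulative 531.6)
B→C: 843.3  (cumulative 1374.9)
Cumulative distance at C ≈ 1375.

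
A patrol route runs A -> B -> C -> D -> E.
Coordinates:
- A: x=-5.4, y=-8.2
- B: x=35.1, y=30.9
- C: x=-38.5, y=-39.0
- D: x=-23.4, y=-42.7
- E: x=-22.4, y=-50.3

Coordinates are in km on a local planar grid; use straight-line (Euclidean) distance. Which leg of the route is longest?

Leg distances:
A→B: 56.3 km
B→C: 101.5 km
C→D: 15.5 km
D→E: 7.7 km
The longest leg is B–C at 101.5 km.

B–C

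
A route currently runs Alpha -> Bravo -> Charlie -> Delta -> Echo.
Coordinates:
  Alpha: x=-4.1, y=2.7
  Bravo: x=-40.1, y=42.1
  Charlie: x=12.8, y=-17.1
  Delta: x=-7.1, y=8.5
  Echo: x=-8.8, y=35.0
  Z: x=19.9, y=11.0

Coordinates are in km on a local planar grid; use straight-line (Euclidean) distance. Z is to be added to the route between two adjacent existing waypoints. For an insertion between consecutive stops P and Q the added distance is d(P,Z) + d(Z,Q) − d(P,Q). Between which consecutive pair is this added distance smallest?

Added distance for inserting Z between each consecutive pair:
Alpha–Bravo: 39.6 km
Bravo–Charlie: 17.2 km
Charlie–Delta: 23.7 km
Delta–Echo: 38.0 km
Smallest added distance is 17.2 km, inserting between Bravo and Charlie.

between Bravo and Charlie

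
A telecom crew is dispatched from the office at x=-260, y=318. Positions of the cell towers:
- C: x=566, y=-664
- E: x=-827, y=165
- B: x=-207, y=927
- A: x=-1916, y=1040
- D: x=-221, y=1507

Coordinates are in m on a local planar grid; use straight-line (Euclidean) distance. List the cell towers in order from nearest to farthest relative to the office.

E, B, D, C, A

Distance from the office at x=-260, y=318 to each:
E x=-827, y=165: 587.3 m
B x=-207, y=927: 611.3 m
D x=-221, y=1507: 1189.6 m
C x=566, y=-664: 1283.2 m
A x=-1916, y=1040: 1806.5 m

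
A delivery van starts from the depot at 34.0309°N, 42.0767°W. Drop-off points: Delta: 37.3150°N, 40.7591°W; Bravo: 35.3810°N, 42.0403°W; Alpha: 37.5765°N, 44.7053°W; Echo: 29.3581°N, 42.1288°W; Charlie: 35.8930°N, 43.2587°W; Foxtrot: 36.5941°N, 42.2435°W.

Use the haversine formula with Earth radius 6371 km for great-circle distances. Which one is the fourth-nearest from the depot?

Distance to each, sorted:
Bravo: 150.2 km
Charlie: 233.4 km
Foxtrot: 285.4 km
Delta: 384.1 km
Alpha: 460.0 km
Echo: 519.6 km
The fourth-nearest is Delta at 384.1 km.

Delta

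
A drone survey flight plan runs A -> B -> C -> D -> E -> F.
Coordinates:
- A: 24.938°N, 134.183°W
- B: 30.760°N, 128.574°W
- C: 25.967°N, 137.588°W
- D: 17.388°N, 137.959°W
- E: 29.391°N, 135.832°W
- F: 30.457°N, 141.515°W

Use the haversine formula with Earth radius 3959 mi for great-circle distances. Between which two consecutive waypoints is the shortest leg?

E–F

Leg distances:
A→B: 528.3 mi
B→C: 640.0 mi
C→D: 593.3 mi
D→E: 840.2 mi
E→F: 348.2 mi
The shortest leg is E–F at 348.2 mi.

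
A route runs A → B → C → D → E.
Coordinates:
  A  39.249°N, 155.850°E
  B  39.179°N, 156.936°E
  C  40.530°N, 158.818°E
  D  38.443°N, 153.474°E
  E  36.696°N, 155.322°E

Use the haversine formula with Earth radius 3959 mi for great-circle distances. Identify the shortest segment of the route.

Leg distances:
A→B: 58.3 mi
B→C: 136.7 mi
C→D: 319.3 mi
D→E: 157.5 mi
The shortest leg is A–B at 58.3 mi.

A–B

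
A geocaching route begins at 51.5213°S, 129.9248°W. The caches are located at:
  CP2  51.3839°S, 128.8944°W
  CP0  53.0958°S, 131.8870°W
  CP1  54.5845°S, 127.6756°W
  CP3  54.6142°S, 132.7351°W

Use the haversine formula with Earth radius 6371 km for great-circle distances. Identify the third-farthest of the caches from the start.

Distances from the start (51.5213°S, 129.9248°W):
CP3: 391.8 km
CP1: 372.3 km
CP0: 220.1 km
CP2: 73.0 km
The third-farthest is CP0 at 220.1 km.

CP0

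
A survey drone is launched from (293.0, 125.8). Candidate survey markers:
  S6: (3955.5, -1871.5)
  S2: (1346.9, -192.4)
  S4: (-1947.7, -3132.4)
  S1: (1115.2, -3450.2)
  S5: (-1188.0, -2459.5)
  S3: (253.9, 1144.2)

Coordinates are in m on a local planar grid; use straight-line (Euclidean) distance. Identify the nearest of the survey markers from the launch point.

S3

Distance to each, sorted:
S3: 1019.2 m
S2: 1100.9 m
S5: 2979.5 m
S1: 3669.3 m
S4: 3954.3 m
S6: 4171.7 m
The nearest is S3 at 1019.2 m.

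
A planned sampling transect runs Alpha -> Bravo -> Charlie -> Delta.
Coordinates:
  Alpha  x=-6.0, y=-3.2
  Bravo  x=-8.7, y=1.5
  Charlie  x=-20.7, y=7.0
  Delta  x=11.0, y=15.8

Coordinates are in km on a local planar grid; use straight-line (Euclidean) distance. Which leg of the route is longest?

Leg distances:
Alpha→Bravo: 5.4 km
Bravo→Charlie: 13.2 km
Charlie→Delta: 32.9 km
The longest leg is Charlie–Delta at 32.9 km.

Charlie–Delta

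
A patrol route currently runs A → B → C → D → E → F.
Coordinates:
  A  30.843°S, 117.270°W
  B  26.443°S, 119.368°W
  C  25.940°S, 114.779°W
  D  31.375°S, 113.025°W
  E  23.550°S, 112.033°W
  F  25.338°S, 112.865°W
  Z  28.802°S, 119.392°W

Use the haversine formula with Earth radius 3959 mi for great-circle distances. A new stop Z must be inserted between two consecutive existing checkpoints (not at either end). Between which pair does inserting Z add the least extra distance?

between A and B

Added distance for inserting Z between each consecutive pair:
A–B: 23.4 mi
B–C: 221.6 mi
C–D: 375.0 mi
D–E: 458.7 mi
E–F: 916.0 mi
Smallest added distance is 23.4 mi, inserting between A and B.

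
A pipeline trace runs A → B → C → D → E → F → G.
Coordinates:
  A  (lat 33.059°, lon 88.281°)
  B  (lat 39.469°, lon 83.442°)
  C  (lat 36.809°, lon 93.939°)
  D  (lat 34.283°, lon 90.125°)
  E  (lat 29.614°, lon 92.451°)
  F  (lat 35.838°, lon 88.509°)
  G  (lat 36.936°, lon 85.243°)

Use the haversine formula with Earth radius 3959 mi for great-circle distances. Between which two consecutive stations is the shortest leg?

Leg distances:
A→B: 518.3 mi
B→C: 598.9 mi
C→D: 276.4 mi
D→E: 350.2 mi
E→F: 487.2 mi
F→G: 196.9 mi
The shortest leg is F–G at 196.9 mi.

F–G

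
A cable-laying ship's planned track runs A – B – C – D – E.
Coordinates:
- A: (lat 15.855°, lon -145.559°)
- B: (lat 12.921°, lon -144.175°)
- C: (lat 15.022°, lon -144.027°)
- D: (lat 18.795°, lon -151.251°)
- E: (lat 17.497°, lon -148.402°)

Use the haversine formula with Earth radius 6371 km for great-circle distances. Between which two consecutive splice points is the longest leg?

Leg distances:
A→B: 358.7 km
B→C: 234.2 km
C→D: 875.4 km
D→E: 333.8 km
The longest leg is C–D at 875.4 km.

C–D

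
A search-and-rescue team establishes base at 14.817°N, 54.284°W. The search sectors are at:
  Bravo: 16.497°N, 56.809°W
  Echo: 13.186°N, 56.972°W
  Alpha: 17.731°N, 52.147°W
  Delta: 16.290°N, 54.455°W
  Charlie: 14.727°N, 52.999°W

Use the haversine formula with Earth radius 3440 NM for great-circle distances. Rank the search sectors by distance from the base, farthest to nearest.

Distance from the base at 14.817°N, 54.284°W to each:
Alpha 17.731°N, 52.147°W: 213.9 NM
Echo 13.186°N, 56.972°W: 184.7 NM
Bravo 16.497°N, 56.809°W: 177.4 NM
Delta 16.290°N, 54.455°W: 89.0 NM
Charlie 14.727°N, 52.999°W: 74.8 NM

Alpha, Echo, Bravo, Delta, Charlie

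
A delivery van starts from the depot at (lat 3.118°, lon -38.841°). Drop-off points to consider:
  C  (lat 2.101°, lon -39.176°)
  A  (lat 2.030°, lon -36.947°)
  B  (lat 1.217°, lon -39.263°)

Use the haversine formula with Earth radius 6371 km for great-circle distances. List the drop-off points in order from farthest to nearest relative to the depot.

A, B, C

Distance from the depot at (lat 3.118°, lon -38.841°) to each:
A (lat 2.030°, lon -36.947°): 242.7 km
B (lat 1.217°, lon -39.263°): 216.5 km
C (lat 2.101°, lon -39.176°): 119.1 km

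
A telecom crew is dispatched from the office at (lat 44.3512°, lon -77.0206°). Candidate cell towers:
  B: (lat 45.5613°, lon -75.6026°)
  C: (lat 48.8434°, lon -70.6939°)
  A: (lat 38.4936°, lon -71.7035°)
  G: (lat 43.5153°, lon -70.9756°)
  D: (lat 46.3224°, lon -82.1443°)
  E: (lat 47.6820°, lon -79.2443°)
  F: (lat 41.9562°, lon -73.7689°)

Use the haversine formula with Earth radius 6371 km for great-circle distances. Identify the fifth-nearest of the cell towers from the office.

G

Distance to each, sorted:
B: 174.8 km
F: 374.8 km
E: 408.2 km
D: 456.4 km
G: 492.8 km
C: 694.6 km
A: 787.5 km
The fifth-nearest is G at 492.8 km.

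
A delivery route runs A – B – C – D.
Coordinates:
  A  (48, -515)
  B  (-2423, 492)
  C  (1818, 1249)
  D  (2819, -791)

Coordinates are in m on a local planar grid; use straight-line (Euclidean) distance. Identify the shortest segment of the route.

C–D

Leg distances:
A→B: 2668.3 m
B→C: 4308.0 m
C→D: 2272.4 m
The shortest leg is C–D at 2272.4 m.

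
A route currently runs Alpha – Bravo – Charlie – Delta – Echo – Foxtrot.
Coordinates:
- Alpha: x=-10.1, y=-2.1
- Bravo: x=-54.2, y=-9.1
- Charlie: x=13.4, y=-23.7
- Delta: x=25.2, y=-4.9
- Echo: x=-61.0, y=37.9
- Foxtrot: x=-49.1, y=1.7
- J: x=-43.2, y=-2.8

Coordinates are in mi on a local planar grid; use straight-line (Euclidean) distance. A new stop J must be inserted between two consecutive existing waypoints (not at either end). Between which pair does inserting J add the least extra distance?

between Alpha and Bravo

Added distance for inserting J between each consecutive pair:
Alpha–Bravo: 1.1 mi
Bravo–Charlie: 3.9 mi
Charlie–Delta: 106.6 mi
Delta–Echo: 16.6 mi
Echo–Foxtrot: 13.7 mi
Smallest added distance is 1.1 mi, inserting between Alpha and Bravo.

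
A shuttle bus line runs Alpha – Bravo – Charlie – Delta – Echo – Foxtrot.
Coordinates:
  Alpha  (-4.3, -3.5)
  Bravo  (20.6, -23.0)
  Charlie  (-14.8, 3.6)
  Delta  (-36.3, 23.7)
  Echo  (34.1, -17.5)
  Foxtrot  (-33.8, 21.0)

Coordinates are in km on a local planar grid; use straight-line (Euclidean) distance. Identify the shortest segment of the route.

Charlie–Delta

Leg distances:
Alpha→Bravo: 31.6 km
Bravo→Charlie: 44.3 km
Charlie→Delta: 29.4 km
Delta→Echo: 81.6 km
Echo→Foxtrot: 78.1 km
The shortest leg is Charlie–Delta at 29.4 km.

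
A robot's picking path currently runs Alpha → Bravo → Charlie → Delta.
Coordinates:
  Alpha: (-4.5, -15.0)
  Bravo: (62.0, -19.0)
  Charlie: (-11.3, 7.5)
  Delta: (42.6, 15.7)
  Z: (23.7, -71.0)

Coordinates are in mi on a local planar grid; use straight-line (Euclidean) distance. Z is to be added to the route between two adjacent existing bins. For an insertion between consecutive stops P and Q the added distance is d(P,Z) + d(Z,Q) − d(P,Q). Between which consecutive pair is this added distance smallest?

Added distance for inserting Z between each consecutive pair:
Alpha–Bravo: 60.7 mi
Bravo–Charlie: 72.6 mi
Charlie–Delta: 120.2 mi
Smallest added distance is 60.7 mi, inserting between Alpha and Bravo.

between Alpha and Bravo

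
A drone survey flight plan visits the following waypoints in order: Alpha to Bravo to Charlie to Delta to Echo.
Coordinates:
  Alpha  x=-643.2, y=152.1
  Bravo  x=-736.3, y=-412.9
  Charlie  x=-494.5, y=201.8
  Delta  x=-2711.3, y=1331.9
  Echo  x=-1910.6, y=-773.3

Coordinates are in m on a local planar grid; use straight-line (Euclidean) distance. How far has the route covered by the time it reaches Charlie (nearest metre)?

1233 m

Leg distances:
Alpha→Bravo: 572.6 m  (cumulative 572.6 m)
Bravo→Charlie: 660.5 m  (cumulative 1233.2 m)
Cumulative distance at Charlie ≈ 1233 m.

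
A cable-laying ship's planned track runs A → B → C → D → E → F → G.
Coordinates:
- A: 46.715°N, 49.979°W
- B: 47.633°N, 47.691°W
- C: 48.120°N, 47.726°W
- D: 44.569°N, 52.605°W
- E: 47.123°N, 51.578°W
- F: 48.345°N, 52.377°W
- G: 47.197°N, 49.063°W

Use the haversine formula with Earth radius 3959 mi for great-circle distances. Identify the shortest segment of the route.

B–C

Leg distances:
A→B: 124.8 mi
B→C: 33.7 mi
C→D: 338.0 mi
D→E: 183.3 mi
E→F: 92.2 mi
F→G: 173.1 mi
The shortest leg is B–C at 33.7 mi.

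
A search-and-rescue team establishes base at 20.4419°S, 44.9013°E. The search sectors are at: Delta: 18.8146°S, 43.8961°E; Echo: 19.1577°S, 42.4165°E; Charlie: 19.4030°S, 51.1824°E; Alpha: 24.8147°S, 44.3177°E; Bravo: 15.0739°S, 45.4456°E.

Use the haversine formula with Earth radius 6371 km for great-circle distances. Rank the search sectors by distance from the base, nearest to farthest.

Computing each great-circle distance from 20.4419°S, 44.9013°E:
Delta 18.8146°S, 43.8961°E: 209.3 km
Echo 19.1577°S, 42.4165°E: 296.6 km
Alpha 24.8147°S, 44.3177°E: 489.9 km
Bravo 15.0739°S, 45.4456°E: 599.7 km
Charlie 19.4030°S, 51.1824°E: 666.7 km

Delta, Echo, Alpha, Bravo, Charlie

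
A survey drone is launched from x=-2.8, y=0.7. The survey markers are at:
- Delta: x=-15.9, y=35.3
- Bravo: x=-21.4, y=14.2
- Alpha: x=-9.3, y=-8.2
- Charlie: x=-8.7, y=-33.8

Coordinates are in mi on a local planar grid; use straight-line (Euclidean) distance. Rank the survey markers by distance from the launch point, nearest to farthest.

Alpha, Bravo, Charlie, Delta

Distances from the launch point:
Alpha x=-9.3, y=-8.2: 11.0 mi
Bravo x=-21.4, y=14.2: 23.0 mi
Charlie x=-8.7, y=-33.8: 35.0 mi
Delta x=-15.9, y=35.3: 37.0 mi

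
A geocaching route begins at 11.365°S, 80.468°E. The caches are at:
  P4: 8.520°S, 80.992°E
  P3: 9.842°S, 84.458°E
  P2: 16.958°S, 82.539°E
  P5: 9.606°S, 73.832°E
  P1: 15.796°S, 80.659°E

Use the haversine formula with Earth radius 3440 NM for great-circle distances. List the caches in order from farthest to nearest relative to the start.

Computing each great-circle distance from 11.365°S, 80.468°E:
P5 9.606°S, 73.832°E: 405.7 NM
P2 16.958°S, 82.539°E: 356.8 NM
P1 15.796°S, 80.659°E: 266.3 NM
P3 9.842°S, 84.458°E: 252.6 NM
P4 8.520°S, 80.992°E: 173.6 NM

P5, P2, P1, P3, P4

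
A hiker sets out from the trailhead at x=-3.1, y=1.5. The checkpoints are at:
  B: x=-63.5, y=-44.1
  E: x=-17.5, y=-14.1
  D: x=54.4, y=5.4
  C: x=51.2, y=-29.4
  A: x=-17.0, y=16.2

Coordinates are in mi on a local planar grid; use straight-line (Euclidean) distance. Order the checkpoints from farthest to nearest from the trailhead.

Computing each straight-line distance from x=-3.1, y=1.5:
B x=-63.5, y=-44.1: 75.7 mi
C x=51.2, y=-29.4: 62.5 mi
D x=54.4, y=5.4: 57.6 mi
E x=-17.5, y=-14.1: 21.2 mi
A x=-17.0, y=16.2: 20.2 mi

B, C, D, E, A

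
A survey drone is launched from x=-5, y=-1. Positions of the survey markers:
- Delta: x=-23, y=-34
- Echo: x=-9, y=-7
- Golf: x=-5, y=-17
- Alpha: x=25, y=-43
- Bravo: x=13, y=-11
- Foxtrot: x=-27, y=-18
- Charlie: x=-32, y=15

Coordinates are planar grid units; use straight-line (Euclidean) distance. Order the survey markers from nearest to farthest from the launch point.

Computing each straight-line distance from x=-5, y=-1:
Echo x=-9, y=-7: 7.2
Golf x=-5, y=-17: 16.0
Bravo x=13, y=-11: 20.6
Foxtrot x=-27, y=-18: 27.8
Charlie x=-32, y=15: 31.4
Delta x=-23, y=-34: 37.6
Alpha x=25, y=-43: 51.6

Echo, Golf, Bravo, Foxtrot, Charlie, Delta, Alpha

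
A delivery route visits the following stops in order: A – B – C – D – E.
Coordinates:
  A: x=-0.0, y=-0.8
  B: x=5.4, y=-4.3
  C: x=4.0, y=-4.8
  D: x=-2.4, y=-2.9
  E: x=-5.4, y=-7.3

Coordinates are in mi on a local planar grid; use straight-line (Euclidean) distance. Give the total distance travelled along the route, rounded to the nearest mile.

20 mi

Leg distances:
A→B: 6.4 mi  (cumulative 6.4 mi)
B→C: 1.5 mi  (cumulative 7.9 mi)
C→D: 6.7 mi  (cumulative 14.6 mi)
D→E: 5.3 mi  (cumulative 19.9 mi)
Total route length ≈ 20 mi.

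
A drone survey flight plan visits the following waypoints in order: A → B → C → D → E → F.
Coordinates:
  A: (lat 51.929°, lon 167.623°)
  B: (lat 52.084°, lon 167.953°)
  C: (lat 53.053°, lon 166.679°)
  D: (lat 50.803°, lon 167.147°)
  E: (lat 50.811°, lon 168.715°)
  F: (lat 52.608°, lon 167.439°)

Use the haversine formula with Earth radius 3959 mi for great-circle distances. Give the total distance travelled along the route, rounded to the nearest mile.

Leg distances:
A→B: 17.7 mi  (cumulative 17.7 mi)
B→C: 85.7 mi  (cumulative 103.4 mi)
C→D: 156.7 mi  (cumulative 260.1 mi)
D→E: 68.5 mi  (cumulative 328.6 mi)
E→F: 135.7 mi  (cumulative 464.2 mi)
Total route length ≈ 464 mi.

464 mi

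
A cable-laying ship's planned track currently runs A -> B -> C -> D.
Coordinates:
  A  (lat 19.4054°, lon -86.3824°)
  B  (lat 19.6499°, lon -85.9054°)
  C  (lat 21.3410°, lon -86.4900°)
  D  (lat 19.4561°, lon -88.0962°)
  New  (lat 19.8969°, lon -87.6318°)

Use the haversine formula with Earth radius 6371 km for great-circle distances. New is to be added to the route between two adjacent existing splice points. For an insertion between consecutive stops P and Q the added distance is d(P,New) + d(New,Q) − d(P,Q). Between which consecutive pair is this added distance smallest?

Added distance for inserting New between each consecutive pair:
A–B: 267.6 km
B–C: 184.8 km
C–D: 0.6 km
Smallest added distance is 0.6 km, inserting between C and D.

between C and D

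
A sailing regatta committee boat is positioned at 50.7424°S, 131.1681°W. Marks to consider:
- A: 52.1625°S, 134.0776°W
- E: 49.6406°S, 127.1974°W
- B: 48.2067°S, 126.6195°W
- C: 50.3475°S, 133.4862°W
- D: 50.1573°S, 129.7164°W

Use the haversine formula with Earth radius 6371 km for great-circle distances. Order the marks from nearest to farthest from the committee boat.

Distances from the committee boat:
D 50.1573°S, 129.7164°W: 121.6 km
C 50.3475°S, 133.4862°W: 169.6 km
A 52.1625°S, 134.0776°W: 256.1 km
E 49.6406°S, 127.1974°W: 308.0 km
B 48.2067°S, 126.6195°W: 432.9 km

D, C, A, E, B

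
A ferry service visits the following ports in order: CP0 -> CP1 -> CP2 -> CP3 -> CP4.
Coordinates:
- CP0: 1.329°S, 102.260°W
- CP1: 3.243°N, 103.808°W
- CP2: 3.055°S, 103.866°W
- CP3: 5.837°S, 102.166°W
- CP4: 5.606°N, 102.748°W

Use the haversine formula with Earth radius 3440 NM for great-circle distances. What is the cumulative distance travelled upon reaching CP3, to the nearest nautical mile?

Leg distances:
CP0→CP1: 289.8 NM  (cumulative 289.8 NM)
CP1→CP2: 378.1 NM  (cumulative 667.9 NM)
CP2→CP3: 195.6 NM  (cumulative 863.5 NM)
Cumulative distance at CP3 ≈ 864 NM.

864 NM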